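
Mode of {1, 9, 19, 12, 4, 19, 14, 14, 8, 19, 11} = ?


Frequencies: 1:1, 4:1, 8:1, 9:1, 11:1, 12:1, 14:2, 19:3
Max frequency = 3
Mode = 19

Mode = 19


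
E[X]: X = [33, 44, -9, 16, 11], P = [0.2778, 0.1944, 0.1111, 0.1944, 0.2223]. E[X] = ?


E[X] = 33*0.2778 + 44*0.1944 - 9*0.1111 + 16*0.1944 + 11*0.2223
= 9.1674 + 8.5536 - 0.9999 + 3.1104 + 2.4453
= 22.2768

E[X] = 22.2768


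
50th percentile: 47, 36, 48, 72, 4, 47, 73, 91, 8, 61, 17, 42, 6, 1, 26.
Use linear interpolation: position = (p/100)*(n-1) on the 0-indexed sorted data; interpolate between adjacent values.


Sorted: 1, 4, 6, 8, 17, 26, 36, 42, 47, 47, 48, 61, 72, 73, 91
n = 15
Index = 50/100 * 14 = 7.0000
Lower = data[7] = 42, Upper = data[8] = 47
P50 = 42 + 0*(5) = 42.0000

P50 = 42.0000


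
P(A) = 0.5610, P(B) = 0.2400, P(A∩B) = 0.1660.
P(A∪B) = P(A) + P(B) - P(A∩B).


P(A∪B) = 0.5610 + 0.2400 - 0.1660
= 0.8010 - 0.1660
= 0.6350

P(A∪B) = 0.6350


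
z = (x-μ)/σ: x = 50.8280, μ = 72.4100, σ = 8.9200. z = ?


z = (50.8280 - 72.4100)/8.9200
= -21.5820/8.9200
= -2.4195

z = -2.4195


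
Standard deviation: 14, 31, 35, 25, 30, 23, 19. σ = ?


Mean = 25.2857
Variance = 45.9184
SD = sqrt(45.9184) = 6.7763

SD = 6.7763


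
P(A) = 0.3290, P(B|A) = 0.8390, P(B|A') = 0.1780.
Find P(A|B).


P(B) = P(B|A)*P(A) + P(B|A')*P(A')
= 0.8390*0.3290 + 0.1780*0.6710
= 0.276031 + 0.119438 = 0.395469
P(A|B) = 0.276031/0.395469 = 0.6980

P(A|B) = 0.6980


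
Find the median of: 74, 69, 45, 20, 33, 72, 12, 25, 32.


Sorted: 12, 20, 25, 32, 33, 45, 69, 72, 74
n = 9 (odd)
Middle value = 33

Median = 33


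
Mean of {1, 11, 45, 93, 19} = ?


Sum = 1 + 11 + 45 + 93 + 19 = 169
n = 5
Mean = 169/5 = 33.8000

Mean = 33.8000


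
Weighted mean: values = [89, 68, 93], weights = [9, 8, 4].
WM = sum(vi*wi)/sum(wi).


Numerator = 89*9 + 68*8 + 93*4 = 1717
Denominator = 9 + 8 + 4 = 21
WM = 1717/21 = 81.7619

WM = 81.7619


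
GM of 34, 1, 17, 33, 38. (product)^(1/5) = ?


Product = 34 × 1 × 17 × 33 × 38 = 724812
GM = 724812^(1/5) = 14.8609

GM = 14.8609


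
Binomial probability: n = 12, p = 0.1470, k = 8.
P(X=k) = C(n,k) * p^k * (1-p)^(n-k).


C(12,8) = 495
p^8 = 2.180413e-07
(1-p)^4 = 0.529415
P = 495 * 2.180413e-07 * 0.529415 = 5.7140e-05

P(X=8) = 5.7140e-05


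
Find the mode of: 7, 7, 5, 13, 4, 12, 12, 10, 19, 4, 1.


Frequencies: 1:1, 4:2, 5:1, 7:2, 10:1, 12:2, 13:1, 19:1
Max frequency = 2
Mode = 4, 7, 12

Mode = 4, 7, 12


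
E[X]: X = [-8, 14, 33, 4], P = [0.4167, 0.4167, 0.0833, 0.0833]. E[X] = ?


E[X] = -8*0.4167 + 14*0.4167 + 33*0.0833 + 4*0.0833
= -3.3336 + 5.8338 + 2.7489 + 0.3332
= 5.5823

E[X] = 5.5823


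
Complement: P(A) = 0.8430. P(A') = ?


P(not A) = 1 - 0.8430 = 0.1570

P(not A) = 0.1570


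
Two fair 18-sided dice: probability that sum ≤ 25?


Total outcomes = 18×18 = 324
Favorable (sum ≤ 25): 258
P = 258/324 = 0.7963

P = 0.7963


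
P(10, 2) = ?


P(10,2) = 10!/8!
= 3628800/40320
= 90

P(10,2) = 90


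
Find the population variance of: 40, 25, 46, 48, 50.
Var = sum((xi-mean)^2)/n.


Mean = 41.8000
Squared deviations: 3.2400, 282.2400, 17.6400, 38.4400, 67.2400
Sum = 408.8000
Variance = 408.8000/5 = 81.7600

Variance = 81.7600


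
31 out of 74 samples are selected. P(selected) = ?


P = 31/74 = 0.4189

P = 0.4189


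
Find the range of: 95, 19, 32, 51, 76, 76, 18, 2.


Max = 95, Min = 2
Range = 95 - 2 = 93

Range = 93


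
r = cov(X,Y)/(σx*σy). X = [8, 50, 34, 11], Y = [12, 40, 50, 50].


Mean X = 25.7500, Mean Y = 38.0000
SD X = 17.239127, SD Y = 15.556349
Cov = 108.000000
r = 108.000000/(17.239127*15.556349) = 0.4027

r = 0.4027


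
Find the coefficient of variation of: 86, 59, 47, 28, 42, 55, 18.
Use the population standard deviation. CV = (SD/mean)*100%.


Mean = 47.8571
SD = 20.5317
CV = (20.5317/47.8571)*100 = 42.9021%

CV = 42.9021%


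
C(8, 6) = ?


C(8,6) = 8!/(6! × 2!)
= 40320/(720 × 2)
= 28

C(8,6) = 28


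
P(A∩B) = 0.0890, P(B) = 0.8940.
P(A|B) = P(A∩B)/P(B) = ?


P(A|B) = 0.0890/0.8940 = 0.0996

P(A|B) = 0.0996


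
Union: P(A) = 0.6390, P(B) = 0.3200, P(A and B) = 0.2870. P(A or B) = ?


P(A∪B) = 0.6390 + 0.3200 - 0.2870
= 0.9590 - 0.2870
= 0.6720

P(A∪B) = 0.6720


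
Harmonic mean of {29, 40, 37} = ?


Sum of reciprocals = 1/29 + 1/40 + 1/37 = 0.086510
HM = 3/0.086510 = 34.6782

HM = 34.6782


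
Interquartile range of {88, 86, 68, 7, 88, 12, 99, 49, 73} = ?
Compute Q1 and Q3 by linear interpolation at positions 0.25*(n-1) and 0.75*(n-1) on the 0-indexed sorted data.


Sorted: 7, 12, 49, 68, 73, 86, 88, 88, 99
Q1 (25th %ile) = 49.0000
Q3 (75th %ile) = 88.0000
IQR = 88.0000 - 49.0000 = 39.0000

IQR = 39.0000


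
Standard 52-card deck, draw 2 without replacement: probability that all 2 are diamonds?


P(all diamonds) = (13/52) × (12/51)
= 0.0588

P = 0.0588


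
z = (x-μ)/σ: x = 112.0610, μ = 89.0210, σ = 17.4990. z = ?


z = (112.0610 - 89.0210)/17.4990
= 23.0400/17.4990
= 1.3166

z = 1.3166


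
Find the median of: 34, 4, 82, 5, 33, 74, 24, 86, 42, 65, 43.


Sorted: 4, 5, 24, 33, 34, 42, 43, 65, 74, 82, 86
n = 11 (odd)
Middle value = 42

Median = 42


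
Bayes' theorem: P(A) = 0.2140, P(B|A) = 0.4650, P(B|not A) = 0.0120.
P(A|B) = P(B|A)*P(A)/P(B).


P(B) = P(B|A)*P(A) + P(B|A')*P(A')
= 0.4650*0.2140 + 0.0120*0.7860
= 0.099510 + 0.009432 = 0.108942
P(A|B) = 0.099510/0.108942 = 0.9134

P(A|B) = 0.9134


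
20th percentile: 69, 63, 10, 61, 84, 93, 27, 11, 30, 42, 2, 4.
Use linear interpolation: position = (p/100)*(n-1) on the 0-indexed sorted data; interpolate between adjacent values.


Sorted: 2, 4, 10, 11, 27, 30, 42, 61, 63, 69, 84, 93
n = 12
Index = 20/100 * 11 = 2.2000
Lower = data[2] = 10, Upper = data[3] = 11
P20 = 10 + 0.2000*(1) = 10.2000

P20 = 10.2000


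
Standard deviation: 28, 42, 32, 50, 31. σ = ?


Mean = 36.6000
Variance = 67.0400
SD = sqrt(67.0400) = 8.1878

SD = 8.1878


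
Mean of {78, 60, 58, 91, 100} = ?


Sum = 78 + 60 + 58 + 91 + 100 = 387
n = 5
Mean = 387/5 = 77.4000

Mean = 77.4000


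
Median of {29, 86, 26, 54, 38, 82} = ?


Sorted: 26, 29, 38, 54, 82, 86
n = 6 (even)
Middle values: 38 and 54
Median = (38+54)/2 = 46.0000

Median = 46.0000


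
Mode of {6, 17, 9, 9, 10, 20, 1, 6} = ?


Frequencies: 1:1, 6:2, 9:2, 10:1, 17:1, 20:1
Max frequency = 2
Mode = 6, 9

Mode = 6, 9


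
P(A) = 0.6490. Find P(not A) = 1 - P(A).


P(not A) = 1 - 0.6490 = 0.3510

P(not A) = 0.3510


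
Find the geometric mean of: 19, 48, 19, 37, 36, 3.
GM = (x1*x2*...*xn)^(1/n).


Product = 19 × 48 × 19 × 37 × 36 × 3 = 69242688
GM = 69242688^(1/6) = 20.2642

GM = 20.2642


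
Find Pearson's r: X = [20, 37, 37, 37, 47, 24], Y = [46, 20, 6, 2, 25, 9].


Mean X = 33.6667, Mean Y = 18.0000
SD X = 9.049248, SD Y = 14.821156
Cov = -48.166667
r = -48.166667/(9.049248*14.821156) = -0.3591

r = -0.3591


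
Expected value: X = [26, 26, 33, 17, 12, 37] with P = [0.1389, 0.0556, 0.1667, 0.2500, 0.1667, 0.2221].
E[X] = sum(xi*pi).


E[X] = 26*0.1389 + 26*0.0556 + 33*0.1667 + 17*0.2500 + 12*0.1667 + 37*0.2221
= 3.6114 + 1.4456 + 5.5011 + 4.2500 + 2.0004 + 8.2177
= 25.0262

E[X] = 25.0262


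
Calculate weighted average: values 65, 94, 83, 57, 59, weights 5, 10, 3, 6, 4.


Numerator = 65*5 + 94*10 + 83*3 + 57*6 + 59*4 = 2092
Denominator = 5 + 10 + 3 + 6 + 4 = 28
WM = 2092/28 = 74.7143

WM = 74.7143


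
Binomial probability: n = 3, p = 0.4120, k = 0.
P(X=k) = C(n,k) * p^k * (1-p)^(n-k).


C(3,0) = 1
p^0 = 1.000000
(1-p)^3 = 0.203297
P = 1 * 1.000000 * 0.203297 = 0.2033

P(X=0) = 0.2033


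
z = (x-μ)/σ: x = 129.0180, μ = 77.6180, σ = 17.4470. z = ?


z = (129.0180 - 77.6180)/17.4470
= 51.4000/17.4470
= 2.9461

z = 2.9461


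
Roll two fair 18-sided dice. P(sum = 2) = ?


Total outcomes = 18×18 = 324
Favorable (sum = 2): 1
P = 1/324 = 0.0031

P = 0.0031


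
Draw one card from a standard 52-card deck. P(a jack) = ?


4 jacks in 52 cards
P = 4/52 = 0.0769

P = 0.0769


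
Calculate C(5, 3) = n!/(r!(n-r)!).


C(5,3) = 5!/(3! × 2!)
= 120/(6 × 2)
= 10

C(5,3) = 10


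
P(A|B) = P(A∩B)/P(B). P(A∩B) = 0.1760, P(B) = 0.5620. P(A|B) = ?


P(A|B) = 0.1760/0.5620 = 0.3132

P(A|B) = 0.3132


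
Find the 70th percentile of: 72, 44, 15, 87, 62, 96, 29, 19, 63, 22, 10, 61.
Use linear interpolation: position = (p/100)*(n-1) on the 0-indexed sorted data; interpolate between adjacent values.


Sorted: 10, 15, 19, 22, 29, 44, 61, 62, 63, 72, 87, 96
n = 12
Index = 70/100 * 11 = 7.7000
Lower = data[7] = 62, Upper = data[8] = 63
P70 = 62 + 0.7000*(1) = 62.7000

P70 = 62.7000


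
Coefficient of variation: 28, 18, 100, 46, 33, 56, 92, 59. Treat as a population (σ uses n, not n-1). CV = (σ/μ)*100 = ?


Mean = 54.0000
SD = 27.5363
CV = (27.5363/54.0000)*100 = 50.9932%

CV = 50.9932%


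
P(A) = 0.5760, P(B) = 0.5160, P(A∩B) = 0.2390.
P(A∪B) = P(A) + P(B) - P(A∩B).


P(A∪B) = 0.5760 + 0.5160 - 0.2390
= 1.0920 - 0.2390
= 0.8530

P(A∪B) = 0.8530


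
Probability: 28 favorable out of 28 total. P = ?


P = 28/28 = 1.0000

P = 1.0000


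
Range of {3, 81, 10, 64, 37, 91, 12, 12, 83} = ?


Max = 91, Min = 3
Range = 91 - 3 = 88

Range = 88


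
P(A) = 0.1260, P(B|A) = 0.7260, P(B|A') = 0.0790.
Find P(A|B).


P(B) = P(B|A)*P(A) + P(B|A')*P(A')
= 0.7260*0.1260 + 0.0790*0.8740
= 0.091476 + 0.069046 = 0.160522
P(A|B) = 0.091476/0.160522 = 0.5699

P(A|B) = 0.5699


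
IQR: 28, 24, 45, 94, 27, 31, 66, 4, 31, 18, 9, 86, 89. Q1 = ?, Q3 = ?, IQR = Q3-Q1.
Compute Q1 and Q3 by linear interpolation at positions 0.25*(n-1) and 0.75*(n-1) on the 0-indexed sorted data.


Sorted: 4, 9, 18, 24, 27, 28, 31, 31, 45, 66, 86, 89, 94
Q1 (25th %ile) = 24.0000
Q3 (75th %ile) = 66.0000
IQR = 66.0000 - 24.0000 = 42.0000

IQR = 42.0000


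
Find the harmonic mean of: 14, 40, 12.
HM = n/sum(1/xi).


Sum of reciprocals = 1/14 + 1/40 + 1/12 = 0.179762
HM = 3/0.179762 = 16.6887

HM = 16.6887


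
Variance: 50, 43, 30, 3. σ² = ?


Mean = 31.5000
Squared deviations: 342.2500, 132.2500, 2.2500, 812.2500
Sum = 1289.0000
Variance = 1289.0000/4 = 322.2500

Variance = 322.2500


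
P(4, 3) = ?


P(4,3) = 4!/1!
= 24/1
= 24

P(4,3) = 24


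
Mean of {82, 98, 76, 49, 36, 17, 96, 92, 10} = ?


Sum = 82 + 98 + 76 + 49 + 36 + 17 + 96 + 92 + 10 = 556
n = 9
Mean = 556/9 = 61.7778

Mean = 61.7778


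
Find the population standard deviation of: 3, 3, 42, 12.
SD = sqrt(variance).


Mean = 15.0000
Variance = 256.5000
SD = sqrt(256.5000) = 16.0156

SD = 16.0156


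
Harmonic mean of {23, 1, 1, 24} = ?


Sum of reciprocals = 1/23 + 1/1 + 1/1 + 1/24 = 2.085145
HM = 4/2.085145 = 1.9183

HM = 1.9183


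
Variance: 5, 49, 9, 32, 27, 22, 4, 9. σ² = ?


Mean = 19.6250
Squared deviations: 213.8906, 862.8906, 112.8906, 153.1406, 54.3906, 5.6406, 244.1406, 112.8906
Sum = 1759.8750
Variance = 1759.8750/8 = 219.9844

Variance = 219.9844


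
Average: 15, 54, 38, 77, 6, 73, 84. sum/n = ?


Sum = 15 + 54 + 38 + 77 + 6 + 73 + 84 = 347
n = 7
Mean = 347/7 = 49.5714

Mean = 49.5714


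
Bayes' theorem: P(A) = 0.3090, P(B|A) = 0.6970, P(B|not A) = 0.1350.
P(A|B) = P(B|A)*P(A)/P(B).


P(B) = P(B|A)*P(A) + P(B|A')*P(A')
= 0.6970*0.3090 + 0.1350*0.6910
= 0.215373 + 0.093285 = 0.308658
P(A|B) = 0.215373/0.308658 = 0.6978

P(A|B) = 0.6978


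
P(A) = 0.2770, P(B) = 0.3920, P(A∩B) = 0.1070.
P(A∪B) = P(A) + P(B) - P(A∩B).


P(A∪B) = 0.2770 + 0.3920 - 0.1070
= 0.6690 - 0.1070
= 0.5620

P(A∪B) = 0.5620


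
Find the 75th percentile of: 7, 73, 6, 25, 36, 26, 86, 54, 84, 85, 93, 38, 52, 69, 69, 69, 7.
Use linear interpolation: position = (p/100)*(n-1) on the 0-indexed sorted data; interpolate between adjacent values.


Sorted: 6, 7, 7, 25, 26, 36, 38, 52, 54, 69, 69, 69, 73, 84, 85, 86, 93
n = 17
Index = 75/100 * 16 = 12.0000
Lower = data[12] = 73, Upper = data[13] = 84
P75 = 73 + 0*(11) = 73.0000

P75 = 73.0000


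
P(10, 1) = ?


P(10,1) = 10!/9!
= 3628800/362880
= 10

P(10,1) = 10


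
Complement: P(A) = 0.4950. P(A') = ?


P(not A) = 1 - 0.4950 = 0.5050

P(not A) = 0.5050


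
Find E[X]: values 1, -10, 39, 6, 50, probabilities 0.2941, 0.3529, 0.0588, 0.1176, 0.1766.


E[X] = 1*0.2941 - 10*0.3529 + 39*0.0588 + 6*0.1176 + 50*0.1766
= 0.2941 - 3.5290 + 2.2932 + 0.7056 + 8.8300
= 8.5939

E[X] = 8.5939


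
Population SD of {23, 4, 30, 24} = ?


Mean = 20.2500
Variance = 95.1875
SD = sqrt(95.1875) = 9.7564

SD = 9.7564


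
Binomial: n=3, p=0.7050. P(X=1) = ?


C(3,1) = 3
p^1 = 0.705000
(1-p)^2 = 0.087025
P = 3 * 0.705000 * 0.087025 = 0.1841

P(X=1) = 0.1841


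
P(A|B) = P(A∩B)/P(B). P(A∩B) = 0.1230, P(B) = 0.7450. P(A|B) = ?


P(A|B) = 0.1230/0.7450 = 0.1651

P(A|B) = 0.1651


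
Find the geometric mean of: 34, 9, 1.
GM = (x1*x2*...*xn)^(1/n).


Product = 34 × 9 × 1 = 306
GM = 306^(1/3) = 6.7387

GM = 6.7387


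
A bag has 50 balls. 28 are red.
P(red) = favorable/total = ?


P = 28/50 = 0.5600

P = 0.5600


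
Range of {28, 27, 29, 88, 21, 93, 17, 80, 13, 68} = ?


Max = 93, Min = 13
Range = 93 - 13 = 80

Range = 80


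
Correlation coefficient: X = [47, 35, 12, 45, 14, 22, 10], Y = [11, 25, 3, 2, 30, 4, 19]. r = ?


Mean X = 26.4286, Mean Y = 13.4286
SD X = 14.607798, SD Y = 10.513354
Cov = -38.326531
r = -38.326531/(14.607798*10.513354) = -0.2496

r = -0.2496


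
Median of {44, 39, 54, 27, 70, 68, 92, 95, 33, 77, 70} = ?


Sorted: 27, 33, 39, 44, 54, 68, 70, 70, 77, 92, 95
n = 11 (odd)
Middle value = 68

Median = 68


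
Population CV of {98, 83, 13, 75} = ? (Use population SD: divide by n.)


Mean = 67.2500
SD = 32.3912
CV = (32.3912/67.2500)*100 = 48.1653%

CV = 48.1653%


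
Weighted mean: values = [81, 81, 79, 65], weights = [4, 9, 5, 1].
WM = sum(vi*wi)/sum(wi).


Numerator = 81*4 + 81*9 + 79*5 + 65*1 = 1513
Denominator = 4 + 9 + 5 + 1 = 19
WM = 1513/19 = 79.6316

WM = 79.6316


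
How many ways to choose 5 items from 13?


C(13,5) = 13!/(5! × 8!)
= 6227020800/(120 × 40320)
= 1287

C(13,5) = 1287


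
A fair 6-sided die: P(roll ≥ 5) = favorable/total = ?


Favorable outcomes (roll ≥ 5): 2
Total outcomes = 6
P = 2/6 = 0.3333

P = 0.3333


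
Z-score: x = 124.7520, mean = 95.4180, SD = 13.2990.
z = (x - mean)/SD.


z = (124.7520 - 95.4180)/13.2990
= 29.3340/13.2990
= 2.2057

z = 2.2057


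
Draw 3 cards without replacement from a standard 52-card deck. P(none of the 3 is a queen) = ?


P(no queens) = (48/52) × (47/51) × (46/50)
= 0.7826

P = 0.7826


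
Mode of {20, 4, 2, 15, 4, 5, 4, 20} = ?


Frequencies: 2:1, 4:3, 5:1, 15:1, 20:2
Max frequency = 3
Mode = 4

Mode = 4


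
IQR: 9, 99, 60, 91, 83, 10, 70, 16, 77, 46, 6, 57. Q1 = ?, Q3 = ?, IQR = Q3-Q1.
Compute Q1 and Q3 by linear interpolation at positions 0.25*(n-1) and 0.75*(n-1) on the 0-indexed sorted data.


Sorted: 6, 9, 10, 16, 46, 57, 60, 70, 77, 83, 91, 99
Q1 (25th %ile) = 14.5000
Q3 (75th %ile) = 78.5000
IQR = 78.5000 - 14.5000 = 64.0000

IQR = 64.0000


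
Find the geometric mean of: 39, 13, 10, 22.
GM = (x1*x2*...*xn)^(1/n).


Product = 39 × 13 × 10 × 22 = 111540
GM = 111540^(1/4) = 18.2750

GM = 18.2750


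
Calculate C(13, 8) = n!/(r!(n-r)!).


C(13,8) = 13!/(8! × 5!)
= 6227020800/(40320 × 120)
= 1287

C(13,8) = 1287


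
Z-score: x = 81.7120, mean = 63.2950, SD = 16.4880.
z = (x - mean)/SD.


z = (81.7120 - 63.2950)/16.4880
= 18.4170/16.4880
= 1.1170

z = 1.1170


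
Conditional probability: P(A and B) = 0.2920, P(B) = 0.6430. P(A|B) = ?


P(A|B) = 0.2920/0.6430 = 0.4541

P(A|B) = 0.4541


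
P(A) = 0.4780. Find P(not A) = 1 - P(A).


P(not A) = 1 - 0.4780 = 0.5220

P(not A) = 0.5220


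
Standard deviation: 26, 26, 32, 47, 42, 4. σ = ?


Mean = 29.5000
Variance = 190.5833
SD = sqrt(190.5833) = 13.8052

SD = 13.8052


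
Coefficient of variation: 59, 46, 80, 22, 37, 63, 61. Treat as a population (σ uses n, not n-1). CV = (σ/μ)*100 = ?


Mean = 52.5714
SD = 17.7028
CV = (17.7028/52.5714)*100 = 33.6737%

CV = 33.6737%


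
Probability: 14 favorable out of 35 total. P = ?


P = 14/35 = 0.4000

P = 0.4000


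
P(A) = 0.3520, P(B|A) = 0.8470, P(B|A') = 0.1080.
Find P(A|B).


P(B) = P(B|A)*P(A) + P(B|A')*P(A')
= 0.8470*0.3520 + 0.1080*0.6480
= 0.298144 + 0.069984 = 0.368128
P(A|B) = 0.298144/0.368128 = 0.8099

P(A|B) = 0.8099


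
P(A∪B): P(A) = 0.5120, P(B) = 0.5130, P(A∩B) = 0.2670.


P(A∪B) = 0.5120 + 0.5130 - 0.2670
= 1.0250 - 0.2670
= 0.7580

P(A∪B) = 0.7580


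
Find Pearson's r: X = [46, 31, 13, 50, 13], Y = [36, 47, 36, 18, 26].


Mean X = 30.6000, Mean Y = 32.6000
SD X = 15.704776, SD Y = 9.871170
Cov = -33.760000
r = -33.760000/(15.704776*9.871170) = -0.2178

r = -0.2178


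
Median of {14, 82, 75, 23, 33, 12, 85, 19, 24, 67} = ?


Sorted: 12, 14, 19, 23, 24, 33, 67, 75, 82, 85
n = 10 (even)
Middle values: 24 and 33
Median = (24+33)/2 = 28.5000

Median = 28.5000


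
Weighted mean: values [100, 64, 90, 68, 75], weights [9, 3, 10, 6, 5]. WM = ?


Numerator = 100*9 + 64*3 + 90*10 + 68*6 + 75*5 = 2775
Denominator = 9 + 3 + 10 + 6 + 5 = 33
WM = 2775/33 = 84.0909

WM = 84.0909


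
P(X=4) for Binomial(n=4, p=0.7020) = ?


C(4,4) = 1
p^4 = 0.242856
(1-p)^0 = 1.000000
P = 1 * 0.242856 * 1.000000 = 0.2429

P(X=4) = 0.2429


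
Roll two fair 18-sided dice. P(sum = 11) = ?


Total outcomes = 18×18 = 324
Favorable (sum = 11): 10
P = 10/324 = 0.0309

P = 0.0309


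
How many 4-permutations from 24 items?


P(24,4) = 24!/20!
= 620448401733239439360000/2432902008176640000
= 255024

P(24,4) = 255024


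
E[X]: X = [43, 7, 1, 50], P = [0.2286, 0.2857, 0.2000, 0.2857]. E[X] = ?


E[X] = 43*0.2286 + 7*0.2857 + 1*0.2000 + 50*0.2857
= 9.8298 + 1.9999 + 0.2000 + 14.2850
= 26.3147

E[X] = 26.3147


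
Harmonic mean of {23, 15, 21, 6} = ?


Sum of reciprocals = 1/23 + 1/15 + 1/21 + 1/6 = 0.324431
HM = 4/0.324431 = 12.3293

HM = 12.3293


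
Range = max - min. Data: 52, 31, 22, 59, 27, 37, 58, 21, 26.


Max = 59, Min = 21
Range = 59 - 21 = 38

Range = 38


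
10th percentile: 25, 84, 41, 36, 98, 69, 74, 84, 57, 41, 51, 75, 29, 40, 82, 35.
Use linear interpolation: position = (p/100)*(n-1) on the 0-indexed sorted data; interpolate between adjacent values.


Sorted: 25, 29, 35, 36, 40, 41, 41, 51, 57, 69, 74, 75, 82, 84, 84, 98
n = 16
Index = 10/100 * 15 = 1.5000
Lower = data[1] = 29, Upper = data[2] = 35
P10 = 29 + 0.5000*(6) = 32.0000

P10 = 32.0000


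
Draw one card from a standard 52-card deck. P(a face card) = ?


12 face cards in 52 cards
P = 12/52 = 0.2308

P = 0.2308


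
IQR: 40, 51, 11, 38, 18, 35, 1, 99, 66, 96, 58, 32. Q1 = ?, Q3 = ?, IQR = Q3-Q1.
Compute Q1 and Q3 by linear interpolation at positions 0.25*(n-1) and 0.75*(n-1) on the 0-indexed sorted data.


Sorted: 1, 11, 18, 32, 35, 38, 40, 51, 58, 66, 96, 99
Q1 (25th %ile) = 28.5000
Q3 (75th %ile) = 60.0000
IQR = 60.0000 - 28.5000 = 31.5000

IQR = 31.5000


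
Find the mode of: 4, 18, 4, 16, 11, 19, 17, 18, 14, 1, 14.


Frequencies: 1:1, 4:2, 11:1, 14:2, 16:1, 17:1, 18:2, 19:1
Max frequency = 2
Mode = 4, 14, 18

Mode = 4, 14, 18


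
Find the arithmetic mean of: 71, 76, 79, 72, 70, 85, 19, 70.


Sum = 71 + 76 + 79 + 72 + 70 + 85 + 19 + 70 = 542
n = 8
Mean = 542/8 = 67.7500

Mean = 67.7500


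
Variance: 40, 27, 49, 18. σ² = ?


Mean = 33.5000
Squared deviations: 42.2500, 42.2500, 240.2500, 240.2500
Sum = 565.0000
Variance = 565.0000/4 = 141.2500

Variance = 141.2500


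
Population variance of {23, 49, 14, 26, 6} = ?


Mean = 23.6000
Squared deviations: 0.3600, 645.1600, 92.1600, 5.7600, 309.7600
Sum = 1053.2000
Variance = 1053.2000/5 = 210.6400

Variance = 210.6400


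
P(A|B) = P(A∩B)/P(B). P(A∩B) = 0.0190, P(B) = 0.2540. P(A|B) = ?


P(A|B) = 0.0190/0.2540 = 0.0748

P(A|B) = 0.0748


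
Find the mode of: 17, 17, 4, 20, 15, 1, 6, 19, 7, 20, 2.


Frequencies: 1:1, 2:1, 4:1, 6:1, 7:1, 15:1, 17:2, 19:1, 20:2
Max frequency = 2
Mode = 17, 20

Mode = 17, 20


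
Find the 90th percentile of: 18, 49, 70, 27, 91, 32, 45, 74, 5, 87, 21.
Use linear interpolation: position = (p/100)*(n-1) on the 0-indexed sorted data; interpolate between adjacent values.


Sorted: 5, 18, 21, 27, 32, 45, 49, 70, 74, 87, 91
n = 11
Index = 90/100 * 10 = 9.0000
Lower = data[9] = 87, Upper = data[10] = 91
P90 = 87 + 0*(4) = 87.0000

P90 = 87.0000


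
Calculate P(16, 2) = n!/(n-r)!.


P(16,2) = 16!/14!
= 20922789888000/87178291200
= 240

P(16,2) = 240


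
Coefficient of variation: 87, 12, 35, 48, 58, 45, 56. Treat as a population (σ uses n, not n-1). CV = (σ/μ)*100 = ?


Mean = 48.7143
SD = 21.2315
CV = (21.2315/48.7143)*100 = 43.5837%

CV = 43.5837%


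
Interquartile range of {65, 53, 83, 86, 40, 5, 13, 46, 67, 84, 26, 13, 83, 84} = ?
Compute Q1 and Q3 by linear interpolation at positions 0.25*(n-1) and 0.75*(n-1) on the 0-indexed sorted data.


Sorted: 5, 13, 13, 26, 40, 46, 53, 65, 67, 83, 83, 84, 84, 86
Q1 (25th %ile) = 29.5000
Q3 (75th %ile) = 83.0000
IQR = 83.0000 - 29.5000 = 53.5000

IQR = 53.5000


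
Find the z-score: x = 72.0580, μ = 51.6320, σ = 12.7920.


z = (72.0580 - 51.6320)/12.7920
= 20.4260/12.7920
= 1.5968

z = 1.5968


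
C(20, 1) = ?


C(20,1) = 20!/(1! × 19!)
= 2432902008176640000/(1 × 121645100408832000)
= 20

C(20,1) = 20


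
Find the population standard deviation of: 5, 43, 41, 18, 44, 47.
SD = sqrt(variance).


Mean = 33.0000
Variance = 248.3333
SD = sqrt(248.3333) = 15.7586

SD = 15.7586


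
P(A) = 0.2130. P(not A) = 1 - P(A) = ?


P(not A) = 1 - 0.2130 = 0.7870

P(not A) = 0.7870


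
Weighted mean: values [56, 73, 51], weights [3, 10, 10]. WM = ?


Numerator = 56*3 + 73*10 + 51*10 = 1408
Denominator = 3 + 10 + 10 = 23
WM = 1408/23 = 61.2174

WM = 61.2174


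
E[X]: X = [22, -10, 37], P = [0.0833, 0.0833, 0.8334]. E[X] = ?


E[X] = 22*0.0833 - 10*0.0833 + 37*0.8334
= 1.8326 - 0.8330 + 30.8358
= 31.8354

E[X] = 31.8354


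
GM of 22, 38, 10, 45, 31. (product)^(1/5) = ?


Product = 22 × 38 × 10 × 45 × 31 = 11662200
GM = 11662200^(1/5) = 25.9034

GM = 25.9034


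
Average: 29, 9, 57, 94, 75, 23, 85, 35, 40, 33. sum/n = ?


Sum = 29 + 9 + 57 + 94 + 75 + 23 + 85 + 35 + 40 + 33 = 480
n = 10
Mean = 480/10 = 48.0000

Mean = 48.0000


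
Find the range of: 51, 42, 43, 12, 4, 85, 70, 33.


Max = 85, Min = 4
Range = 85 - 4 = 81

Range = 81


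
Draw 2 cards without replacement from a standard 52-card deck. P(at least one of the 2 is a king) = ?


P(at least one) = 1 - P(none)
P(none) = (48/52) × (47/51) = 0.850679
P(at least one) = 1 - 0.850679 = 0.1493

P = 0.1493


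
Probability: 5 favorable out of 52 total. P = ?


P = 5/52 = 0.0962

P = 0.0962


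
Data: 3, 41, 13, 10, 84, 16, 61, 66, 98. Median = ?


Sorted: 3, 10, 13, 16, 41, 61, 66, 84, 98
n = 9 (odd)
Middle value = 41

Median = 41


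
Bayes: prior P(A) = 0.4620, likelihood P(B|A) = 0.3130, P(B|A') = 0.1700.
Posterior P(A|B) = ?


P(B) = P(B|A)*P(A) + P(B|A')*P(A')
= 0.3130*0.4620 + 0.1700*0.5380
= 0.144606 + 0.091460 = 0.236066
P(A|B) = 0.144606/0.236066 = 0.6126

P(A|B) = 0.6126


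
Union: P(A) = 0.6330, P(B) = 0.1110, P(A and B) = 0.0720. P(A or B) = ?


P(A∪B) = 0.6330 + 0.1110 - 0.0720
= 0.7440 - 0.0720
= 0.6720

P(A∪B) = 0.6720


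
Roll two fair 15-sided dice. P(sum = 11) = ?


Total outcomes = 15×15 = 225
Favorable (sum = 11): 10
P = 10/225 = 0.0444

P = 0.0444


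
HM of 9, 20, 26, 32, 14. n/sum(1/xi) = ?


Sum of reciprocals = 1/9 + 1/20 + 1/26 + 1/32 + 1/14 = 0.302251
HM = 5/0.302251 = 16.5425

HM = 16.5425


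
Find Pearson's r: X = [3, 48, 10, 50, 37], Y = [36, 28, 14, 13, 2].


Mean X = 29.6000, Mean Y = 18.6000
SD X = 19.499744, SD Y = 11.993331
Cov = -87.360000
r = -87.360000/(19.499744*11.993331) = -0.3735

r = -0.3735


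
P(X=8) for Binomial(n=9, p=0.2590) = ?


C(9,8) = 9
p^8 = 2.024875e-05
(1-p)^1 = 0.741000
P = 9 * 2.024875e-05 * 0.741000 = 0.0001

P(X=8) = 0.0001


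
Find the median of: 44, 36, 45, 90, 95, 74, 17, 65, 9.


Sorted: 9, 17, 36, 44, 45, 65, 74, 90, 95
n = 9 (odd)
Middle value = 45

Median = 45


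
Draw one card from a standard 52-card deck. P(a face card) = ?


12 face cards in 52 cards
P = 12/52 = 0.2308

P = 0.2308


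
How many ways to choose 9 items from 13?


C(13,9) = 13!/(9! × 4!)
= 6227020800/(362880 × 24)
= 715

C(13,9) = 715


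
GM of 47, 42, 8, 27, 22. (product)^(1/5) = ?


Product = 47 × 42 × 8 × 27 × 22 = 9380448
GM = 9380448^(1/5) = 24.7996

GM = 24.7996


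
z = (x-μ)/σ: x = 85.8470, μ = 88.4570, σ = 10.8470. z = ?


z = (85.8470 - 88.4570)/10.8470
= -2.6100/10.8470
= -0.2406

z = -0.2406


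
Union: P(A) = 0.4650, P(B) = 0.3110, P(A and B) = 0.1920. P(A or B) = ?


P(A∪B) = 0.4650 + 0.3110 - 0.1920
= 0.7760 - 0.1920
= 0.5840

P(A∪B) = 0.5840


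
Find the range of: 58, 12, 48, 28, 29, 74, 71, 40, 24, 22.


Max = 74, Min = 12
Range = 74 - 12 = 62

Range = 62


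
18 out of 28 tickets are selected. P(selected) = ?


P = 18/28 = 0.6429

P = 0.6429


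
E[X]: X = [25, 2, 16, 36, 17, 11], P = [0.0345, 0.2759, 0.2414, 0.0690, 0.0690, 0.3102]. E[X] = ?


E[X] = 25*0.0345 + 2*0.2759 + 16*0.2414 + 36*0.0690 + 17*0.0690 + 11*0.3102
= 0.8625 + 0.5518 + 3.8624 + 2.4840 + 1.1730 + 3.4122
= 12.3459

E[X] = 12.3459


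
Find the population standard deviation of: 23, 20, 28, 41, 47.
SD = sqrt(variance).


Mean = 31.8000
Variance = 109.3600
SD = sqrt(109.3600) = 10.4575

SD = 10.4575


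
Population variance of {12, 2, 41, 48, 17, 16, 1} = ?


Mean = 19.5714
Squared deviations: 57.3265, 308.7551, 459.1837, 808.1837, 6.6122, 12.7551, 344.8980
Sum = 1997.7143
Variance = 1997.7143/7 = 285.3878

Variance = 285.3878


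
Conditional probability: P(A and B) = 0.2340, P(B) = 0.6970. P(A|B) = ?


P(A|B) = 0.2340/0.6970 = 0.3357

P(A|B) = 0.3357


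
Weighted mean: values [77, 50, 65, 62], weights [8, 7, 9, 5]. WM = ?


Numerator = 77*8 + 50*7 + 65*9 + 62*5 = 1861
Denominator = 8 + 7 + 9 + 5 = 29
WM = 1861/29 = 64.1724

WM = 64.1724


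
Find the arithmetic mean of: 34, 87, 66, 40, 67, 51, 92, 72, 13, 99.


Sum = 34 + 87 + 66 + 40 + 67 + 51 + 92 + 72 + 13 + 99 = 621
n = 10
Mean = 621/10 = 62.1000

Mean = 62.1000


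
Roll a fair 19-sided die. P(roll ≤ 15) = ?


Favorable outcomes (roll ≤ 15): 15
Total outcomes = 19
P = 15/19 = 0.7895

P = 0.7895


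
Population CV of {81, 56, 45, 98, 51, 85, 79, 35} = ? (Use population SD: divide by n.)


Mean = 66.2500
SD = 20.9329
CV = (20.9329/66.2500)*100 = 31.5969%

CV = 31.5969%


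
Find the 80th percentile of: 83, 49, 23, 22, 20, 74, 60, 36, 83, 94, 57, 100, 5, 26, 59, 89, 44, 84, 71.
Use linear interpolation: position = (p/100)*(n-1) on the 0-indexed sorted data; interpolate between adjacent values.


Sorted: 5, 20, 22, 23, 26, 36, 44, 49, 57, 59, 60, 71, 74, 83, 83, 84, 89, 94, 100
n = 19
Index = 80/100 * 18 = 14.4000
Lower = data[14] = 83, Upper = data[15] = 84
P80 = 83 + 0.4000*(1) = 83.4000

P80 = 83.4000


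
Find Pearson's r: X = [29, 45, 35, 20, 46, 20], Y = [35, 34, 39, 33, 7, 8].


Mean X = 32.5000, Mean Y = 26.0000
SD X = 10.563301, SD Y = 13.216152
Cov = -3.000000
r = -3.000000/(10.563301*13.216152) = -0.0215

r = -0.0215


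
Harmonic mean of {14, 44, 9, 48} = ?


Sum of reciprocals = 1/14 + 1/44 + 1/9 + 1/48 = 0.226100
HM = 4/0.226100 = 17.6913

HM = 17.6913


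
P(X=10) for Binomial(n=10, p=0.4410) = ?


C(10,10) = 1
p^10 = 0.000278
(1-p)^0 = 1.000000
P = 1 * 0.000278 * 1.000000 = 0.0003

P(X=10) = 0.0003


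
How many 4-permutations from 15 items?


P(15,4) = 15!/11!
= 1307674368000/39916800
= 32760

P(15,4) = 32760


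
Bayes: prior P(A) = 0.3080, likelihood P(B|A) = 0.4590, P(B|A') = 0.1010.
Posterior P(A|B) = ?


P(B) = P(B|A)*P(A) + P(B|A')*P(A')
= 0.4590*0.3080 + 0.1010*0.6920
= 0.141372 + 0.069892 = 0.211264
P(A|B) = 0.141372/0.211264 = 0.6692

P(A|B) = 0.6692


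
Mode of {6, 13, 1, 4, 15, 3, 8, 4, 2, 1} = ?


Frequencies: 1:2, 2:1, 3:1, 4:2, 6:1, 8:1, 13:1, 15:1
Max frequency = 2
Mode = 1, 4

Mode = 1, 4


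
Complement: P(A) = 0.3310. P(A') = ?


P(not A) = 1 - 0.3310 = 0.6690

P(not A) = 0.6690


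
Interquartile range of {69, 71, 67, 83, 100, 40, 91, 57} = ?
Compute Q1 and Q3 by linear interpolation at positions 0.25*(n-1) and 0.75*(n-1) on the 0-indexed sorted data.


Sorted: 40, 57, 67, 69, 71, 83, 91, 100
Q1 (25th %ile) = 64.5000
Q3 (75th %ile) = 85.0000
IQR = 85.0000 - 64.5000 = 20.5000

IQR = 20.5000


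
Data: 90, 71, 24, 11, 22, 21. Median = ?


Sorted: 11, 21, 22, 24, 71, 90
n = 6 (even)
Middle values: 22 and 24
Median = (22+24)/2 = 23.0000

Median = 23.0000


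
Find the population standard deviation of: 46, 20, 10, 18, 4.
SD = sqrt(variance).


Mean = 19.6000
Variance = 207.0400
SD = sqrt(207.0400) = 14.3889

SD = 14.3889


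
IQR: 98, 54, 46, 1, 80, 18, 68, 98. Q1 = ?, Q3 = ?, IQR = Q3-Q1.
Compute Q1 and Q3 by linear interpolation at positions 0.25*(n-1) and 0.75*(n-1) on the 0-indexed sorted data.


Sorted: 1, 18, 46, 54, 68, 80, 98, 98
Q1 (25th %ile) = 39.0000
Q3 (75th %ile) = 84.5000
IQR = 84.5000 - 39.0000 = 45.5000

IQR = 45.5000


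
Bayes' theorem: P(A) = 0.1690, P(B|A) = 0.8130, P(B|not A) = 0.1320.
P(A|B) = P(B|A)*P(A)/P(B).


P(B) = P(B|A)*P(A) + P(B|A')*P(A')
= 0.8130*0.1690 + 0.1320*0.8310
= 0.137397 + 0.109692 = 0.247089
P(A|B) = 0.137397/0.247089 = 0.5561

P(A|B) = 0.5561


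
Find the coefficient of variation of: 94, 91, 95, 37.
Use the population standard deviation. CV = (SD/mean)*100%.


Mean = 79.2500
SD = 24.4374
CV = (24.4374/79.2500)*100 = 30.8359%

CV = 30.8359%


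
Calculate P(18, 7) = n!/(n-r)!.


P(18,7) = 18!/11!
= 6402373705728000/39916800
= 160392960

P(18,7) = 160392960


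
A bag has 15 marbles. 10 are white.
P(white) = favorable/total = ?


P = 10/15 = 0.6667

P = 0.6667


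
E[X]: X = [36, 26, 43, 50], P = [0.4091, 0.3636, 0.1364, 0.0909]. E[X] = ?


E[X] = 36*0.4091 + 26*0.3636 + 43*0.1364 + 50*0.0909
= 14.7276 + 9.4536 + 5.8652 + 4.5450
= 34.5914

E[X] = 34.5914


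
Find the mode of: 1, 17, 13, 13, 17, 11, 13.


Frequencies: 1:1, 11:1, 13:3, 17:2
Max frequency = 3
Mode = 13

Mode = 13


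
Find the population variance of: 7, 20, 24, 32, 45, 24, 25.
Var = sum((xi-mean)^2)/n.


Mean = 25.2857
Squared deviations: 334.3673, 27.9388, 1.6531, 45.0816, 388.6531, 1.6531, 0.0816
Sum = 799.4286
Variance = 799.4286/7 = 114.2041

Variance = 114.2041


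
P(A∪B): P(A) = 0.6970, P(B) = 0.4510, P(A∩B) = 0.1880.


P(A∪B) = 0.6970 + 0.4510 - 0.1880
= 1.1480 - 0.1880
= 0.9600

P(A∪B) = 0.9600


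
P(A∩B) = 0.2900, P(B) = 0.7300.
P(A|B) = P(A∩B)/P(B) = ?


P(A|B) = 0.2900/0.7300 = 0.3973

P(A|B) = 0.3973


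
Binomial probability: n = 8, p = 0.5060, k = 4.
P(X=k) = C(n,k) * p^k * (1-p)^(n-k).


C(8,4) = 70
p^4 = 0.065554
(1-p)^4 = 0.059554
P = 70 * 0.065554 * 0.059554 = 0.2733

P(X=4) = 0.2733


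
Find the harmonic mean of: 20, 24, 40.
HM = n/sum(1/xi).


Sum of reciprocals = 1/20 + 1/24 + 1/40 = 0.116667
HM = 3/0.116667 = 25.7143

HM = 25.7143


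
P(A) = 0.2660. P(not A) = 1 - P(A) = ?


P(not A) = 1 - 0.2660 = 0.7340

P(not A) = 0.7340


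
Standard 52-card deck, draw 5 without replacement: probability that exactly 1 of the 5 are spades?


Hypergeometric: P(X=1) = C(13,1)·C(39,4) / C(52,5)
= 13 × 82251 / 2598960
= 1069263/2598960 = 0.4114

P = 0.4114


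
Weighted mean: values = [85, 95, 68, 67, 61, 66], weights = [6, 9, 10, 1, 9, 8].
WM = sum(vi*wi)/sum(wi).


Numerator = 85*6 + 95*9 + 68*10 + 67*1 + 61*9 + 66*8 = 3189
Denominator = 6 + 9 + 10 + 1 + 9 + 8 = 43
WM = 3189/43 = 74.1628

WM = 74.1628


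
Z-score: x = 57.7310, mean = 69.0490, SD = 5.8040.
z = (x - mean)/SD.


z = (57.7310 - 69.0490)/5.8040
= -11.3180/5.8040
= -1.9500

z = -1.9500


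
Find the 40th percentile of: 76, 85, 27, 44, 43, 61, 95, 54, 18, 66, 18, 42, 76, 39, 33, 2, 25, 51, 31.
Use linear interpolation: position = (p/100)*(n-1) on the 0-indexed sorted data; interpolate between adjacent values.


Sorted: 2, 18, 18, 25, 27, 31, 33, 39, 42, 43, 44, 51, 54, 61, 66, 76, 76, 85, 95
n = 19
Index = 40/100 * 18 = 7.2000
Lower = data[7] = 39, Upper = data[8] = 42
P40 = 39 + 0.2000*(3) = 39.6000

P40 = 39.6000


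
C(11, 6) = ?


C(11,6) = 11!/(6! × 5!)
= 39916800/(720 × 120)
= 462

C(11,6) = 462


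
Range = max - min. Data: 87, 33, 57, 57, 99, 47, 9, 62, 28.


Max = 99, Min = 9
Range = 99 - 9 = 90

Range = 90


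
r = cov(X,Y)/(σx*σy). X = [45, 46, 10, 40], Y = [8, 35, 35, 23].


Mean X = 35.2500, Mean Y = 25.2500
SD X = 14.754237, SD Y = 11.098986
Cov = -80.062500
r = -80.062500/(14.754237*11.098986) = -0.4889

r = -0.4889


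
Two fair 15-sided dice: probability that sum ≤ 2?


Total outcomes = 15×15 = 225
Favorable (sum ≤ 2): 1
P = 1/225 = 0.0044

P = 0.0044


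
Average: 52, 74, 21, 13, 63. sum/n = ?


Sum = 52 + 74 + 21 + 13 + 63 = 223
n = 5
Mean = 223/5 = 44.6000

Mean = 44.6000


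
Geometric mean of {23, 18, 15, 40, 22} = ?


Product = 23 × 18 × 15 × 40 × 22 = 5464800
GM = 5464800^(1/5) = 22.2595

GM = 22.2595


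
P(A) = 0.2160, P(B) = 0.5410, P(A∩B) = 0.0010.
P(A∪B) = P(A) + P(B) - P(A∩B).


P(A∪B) = 0.2160 + 0.5410 - 0.0010
= 0.7570 - 0.0010
= 0.7560

P(A∪B) = 0.7560


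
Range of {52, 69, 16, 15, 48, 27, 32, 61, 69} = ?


Max = 69, Min = 15
Range = 69 - 15 = 54

Range = 54


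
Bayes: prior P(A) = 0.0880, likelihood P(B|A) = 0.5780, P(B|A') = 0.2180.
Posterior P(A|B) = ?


P(B) = P(B|A)*P(A) + P(B|A')*P(A')
= 0.5780*0.0880 + 0.2180*0.9120
= 0.050864 + 0.198816 = 0.249680
P(A|B) = 0.050864/0.249680 = 0.2037

P(A|B) = 0.2037


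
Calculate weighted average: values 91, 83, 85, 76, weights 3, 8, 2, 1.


Numerator = 91*3 + 83*8 + 85*2 + 76*1 = 1183
Denominator = 3 + 8 + 2 + 1 = 14
WM = 1183/14 = 84.5000

WM = 84.5000


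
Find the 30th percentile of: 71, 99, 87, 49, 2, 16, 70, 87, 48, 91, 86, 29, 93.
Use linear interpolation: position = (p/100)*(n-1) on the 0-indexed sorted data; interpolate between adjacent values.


Sorted: 2, 16, 29, 48, 49, 70, 71, 86, 87, 87, 91, 93, 99
n = 13
Index = 30/100 * 12 = 3.6000
Lower = data[3] = 48, Upper = data[4] = 49
P30 = 48 + 0.6000*(1) = 48.6000

P30 = 48.6000


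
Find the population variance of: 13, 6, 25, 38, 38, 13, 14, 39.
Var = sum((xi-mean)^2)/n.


Mean = 23.2500
Squared deviations: 105.0625, 297.5625, 3.0625, 217.5625, 217.5625, 105.0625, 85.5625, 248.0625
Sum = 1279.5000
Variance = 1279.5000/8 = 159.9375

Variance = 159.9375


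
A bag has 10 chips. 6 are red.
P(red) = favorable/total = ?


P = 6/10 = 0.6000

P = 0.6000


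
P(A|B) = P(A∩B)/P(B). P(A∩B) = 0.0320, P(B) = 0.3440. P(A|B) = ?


P(A|B) = 0.0320/0.3440 = 0.0930

P(A|B) = 0.0930


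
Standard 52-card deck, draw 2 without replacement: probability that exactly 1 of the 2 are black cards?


Hypergeometric: P(X=1) = C(26,1)·C(26,1) / C(52,2)
= 26 × 26 / 1326
= 676/1326 = 0.5098

P = 0.5098


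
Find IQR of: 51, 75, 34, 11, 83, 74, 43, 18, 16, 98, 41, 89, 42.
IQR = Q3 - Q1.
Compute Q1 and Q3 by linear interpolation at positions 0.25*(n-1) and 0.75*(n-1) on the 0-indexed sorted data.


Sorted: 11, 16, 18, 34, 41, 42, 43, 51, 74, 75, 83, 89, 98
Q1 (25th %ile) = 34.0000
Q3 (75th %ile) = 75.0000
IQR = 75.0000 - 34.0000 = 41.0000

IQR = 41.0000


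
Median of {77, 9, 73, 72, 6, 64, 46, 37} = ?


Sorted: 6, 9, 37, 46, 64, 72, 73, 77
n = 8 (even)
Middle values: 46 and 64
Median = (46+64)/2 = 55.0000

Median = 55.0000


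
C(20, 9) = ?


C(20,9) = 20!/(9! × 11!)
= 2432902008176640000/(362880 × 39916800)
= 167960

C(20,9) = 167960


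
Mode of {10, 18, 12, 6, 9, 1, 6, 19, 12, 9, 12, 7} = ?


Frequencies: 1:1, 6:2, 7:1, 9:2, 10:1, 12:3, 18:1, 19:1
Max frequency = 3
Mode = 12

Mode = 12


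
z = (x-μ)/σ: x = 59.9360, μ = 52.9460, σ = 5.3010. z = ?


z = (59.9360 - 52.9460)/5.3010
= 6.9900/5.3010
= 1.3186

z = 1.3186


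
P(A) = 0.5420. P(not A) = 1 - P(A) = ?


P(not A) = 1 - 0.5420 = 0.4580

P(not A) = 0.4580


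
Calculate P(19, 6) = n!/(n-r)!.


P(19,6) = 19!/13!
= 121645100408832000/6227020800
= 19535040

P(19,6) = 19535040


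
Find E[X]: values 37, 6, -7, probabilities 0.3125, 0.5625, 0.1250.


E[X] = 37*0.3125 + 6*0.5625 - 7*0.1250
= 11.5625 + 3.3750 - 0.8750
= 14.0625

E[X] = 14.0625


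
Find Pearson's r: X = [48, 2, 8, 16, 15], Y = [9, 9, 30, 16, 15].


Mean X = 17.8000, Mean Y = 15.8000
SD X = 15.929846, SD Y = 7.678542
Cov = -47.040000
r = -47.040000/(15.929846*7.678542) = -0.3846

r = -0.3846


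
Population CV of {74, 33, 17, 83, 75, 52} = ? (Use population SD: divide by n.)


Mean = 55.6667
SD = 24.0809
CV = (24.0809/55.6667)*100 = 43.2591%

CV = 43.2591%


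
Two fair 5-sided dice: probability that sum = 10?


Total outcomes = 5×5 = 25
Favorable (sum = 10): 1
P = 1/25 = 0.0400

P = 0.0400


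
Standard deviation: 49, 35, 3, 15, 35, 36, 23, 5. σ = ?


Mean = 25.1250
Variance = 235.6094
SD = sqrt(235.6094) = 15.3496

SD = 15.3496


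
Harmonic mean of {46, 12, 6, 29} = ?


Sum of reciprocals = 1/46 + 1/12 + 1/6 + 1/29 = 0.306222
HM = 4/0.306222 = 13.0624

HM = 13.0624


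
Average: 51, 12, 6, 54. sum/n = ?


Sum = 51 + 12 + 6 + 54 = 123
n = 4
Mean = 123/4 = 30.7500

Mean = 30.7500


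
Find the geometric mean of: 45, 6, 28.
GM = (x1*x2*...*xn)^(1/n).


Product = 45 × 6 × 28 = 7560
GM = 7560^(1/3) = 19.6264

GM = 19.6264


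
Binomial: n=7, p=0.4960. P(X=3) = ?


C(7,3) = 35
p^3 = 0.122024
(1-p)^4 = 0.064524
P = 35 * 0.122024 * 0.064524 = 0.2756

P(X=3) = 0.2756


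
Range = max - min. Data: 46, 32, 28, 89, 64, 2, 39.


Max = 89, Min = 2
Range = 89 - 2 = 87

Range = 87


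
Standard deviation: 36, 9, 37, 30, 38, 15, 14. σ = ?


Mean = 25.5714
Variance = 133.3878
SD = sqrt(133.3878) = 11.5494

SD = 11.5494


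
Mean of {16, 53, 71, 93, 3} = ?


Sum = 16 + 53 + 71 + 93 + 3 = 236
n = 5
Mean = 236/5 = 47.2000

Mean = 47.2000


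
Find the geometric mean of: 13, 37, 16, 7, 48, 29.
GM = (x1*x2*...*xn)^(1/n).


Product = 13 × 37 × 16 × 7 × 48 × 29 = 74989824
GM = 74989824^(1/6) = 20.5353

GM = 20.5353


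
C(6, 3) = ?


C(6,3) = 6!/(3! × 3!)
= 720/(6 × 6)
= 20

C(6,3) = 20


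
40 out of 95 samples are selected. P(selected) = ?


P = 40/95 = 0.4211

P = 0.4211


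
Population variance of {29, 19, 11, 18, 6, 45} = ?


Mean = 21.3333
Squared deviations: 58.7778, 5.4444, 106.7778, 11.1111, 235.1111, 560.1111
Sum = 977.3333
Variance = 977.3333/6 = 162.8889

Variance = 162.8889


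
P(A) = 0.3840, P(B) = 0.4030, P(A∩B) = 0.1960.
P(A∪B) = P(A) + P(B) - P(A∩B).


P(A∪B) = 0.3840 + 0.4030 - 0.1960
= 0.7870 - 0.1960
= 0.5910

P(A∪B) = 0.5910


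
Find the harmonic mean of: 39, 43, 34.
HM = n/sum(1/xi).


Sum of reciprocals = 1/39 + 1/43 + 1/34 = 0.078309
HM = 3/0.078309 = 38.3100

HM = 38.3100


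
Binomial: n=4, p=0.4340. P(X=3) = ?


C(4,3) = 4
p^3 = 0.081747
(1-p)^1 = 0.566000
P = 4 * 0.081747 * 0.566000 = 0.1851

P(X=3) = 0.1851


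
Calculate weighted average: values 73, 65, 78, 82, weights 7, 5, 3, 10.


Numerator = 73*7 + 65*5 + 78*3 + 82*10 = 1890
Denominator = 7 + 5 + 3 + 10 = 25
WM = 1890/25 = 75.6000

WM = 75.6000
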